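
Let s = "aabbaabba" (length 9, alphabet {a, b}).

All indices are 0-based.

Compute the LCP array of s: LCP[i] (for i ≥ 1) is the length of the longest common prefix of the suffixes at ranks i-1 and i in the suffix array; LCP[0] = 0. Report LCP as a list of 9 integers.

rank→(start, suffix):
  0 → (8, 'a')
  1 → (4, 'aabba')
  2 → (0, 'aabbaabba')
  3 → (5, 'abba')
  4 → (1, 'abbaabba')
  5 → (7, 'ba')
  6 → (3, 'baabba')
  7 → (6, 'bba')
  8 → (2, 'bbaabba')

SA = [8, 4, 0, 5, 1, 7, 3, 6, 2]
rank  pair      lcp
   1  s[8:],s[4:]  1  'a'
   2  s[4:],s[0:]  5  'aabba'
   3  s[0:],s[5:]  1  'a'
   4  s[5:],s[1:]  4  'abba'
   5  s[1:],s[7:]  0  ''
   6  s[7:],s[3:]  2  'ba'
   7  s[3:],s[6:]  1  'b'
   8  s[6:],s[2:]  3  'bba'

[0, 1, 5, 1, 4, 0, 2, 1, 3]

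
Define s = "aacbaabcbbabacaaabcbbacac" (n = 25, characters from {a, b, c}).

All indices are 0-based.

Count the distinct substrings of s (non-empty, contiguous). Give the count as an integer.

269

rank | idx | suffix
   0 |  14 | aaabcbbacac
   1 |   4 | aabcbbabacaaabcbbacac
   2 |  15 | aabcbbacac
   3 |   0 | aacbaabcbbabacaaabcbbacac
   4 |  10 | abacaaabcbbacac
   5 |   5 | abcbbabacaaabcbbacac
   6 |  16 | abcbbacac
   7 |  23 | ac
   8 |  12 | acaaabcbbacac
   9 |  21 | acac
  10 |   1 | acbaabcbbabacaaabcbbacac
  11 |   3 | baabcbbabacaaabcbbacac
  12 |   9 | babacaaabcbbacac
  13 |  11 | bacaaabcbbacac
  14 |  20 | bacac
  15 |   8 | bbabacaaabcbbacac
  16 |  19 | bbacac
  17 |   6 | bcbbabacaaabcbbacac
  18 |  17 | bcbbacac
  19 |  24 | c
  20 |  13 | caaabcbbacac
  21 |  22 | cac
  22 |   2 | cbaabcbbabacaaabcbbacac
  23 |   7 | cbbabacaaabcbbacac
  24 |  18 | cbbacac

SA = [14, 4, 15, 0, 10, 5, 16, 23, 12, 21, 1, 3, 9, 11, 20, 8, 19, 6, 17, 24, 13, 22, 2, 7, 18]
i: (SA[i-1],SA[i]) lcp shared
  1: (14,4) 2 'aa'
  2: (4,15) 7 'aabcbba'
  3: (15,0) 2 'aa'
  4: (0,10) 1 'a'
  5: (10,5) 2 'ab'
  6: (5,16) 6 'abcbba'
  7: (16,23) 1 'a'
  8: (23,12) 2 'ac'
  9: (12,21) 3 'aca'
  10: (21,1) 2 'ac'
  11: (1,3) 0 ''
  12: (3,9) 2 'ba'
  13: (9,11) 2 'ba'
  14: (11,20) 4 'baca'
  15: (20,8) 1 'b'
  16: (8,19) 3 'bba'
  17: (19,6) 1 'b'
  18: (6,17) 5 'bcbba'
  19: (17,24) 0 ''
  20: (24,13) 1 'c'
  21: (13,22) 2 'ca'
  22: (22,2) 1 'c'
  23: (2,7) 2 'cb'
  24: (7,18) 4 'cbba'

n(n+1)/2 = 25·26/2 = 325
Σ LCP = 0 + 2 + 7 + 2 + 1 + 2 + 6 + 1 + 2 + 3 + 2 + 0 + 2 + 2 + 4 + 1 + 3 + 1 + 5 + 0 + 1 + 2 + 1 + 2 + 4 = 56
distinct = 325 − 56 = 269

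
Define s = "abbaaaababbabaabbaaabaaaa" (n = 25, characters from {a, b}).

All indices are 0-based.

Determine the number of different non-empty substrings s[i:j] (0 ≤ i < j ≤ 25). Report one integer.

rank | idx | suffix
   0 |  24 | a
   1 |  23 | aa
   2 |  22 | aaa
   3 |  21 | aaaa
   4 |   3 | aaaababbabaabbaaabaaaa
   5 |  17 | aaabaaaa
   6 |   4 | aaababbabaabbaaabaaaa
   7 |  18 | aabaaaa
   8 |   5 | aababbabaabbaaabaaaa
   9 |  13 | aabbaaabaaaa
  10 |  19 | abaaaa
  11 |  11 | abaabbaaabaaaa
  12 |   6 | ababbabaabbaaabaaaa
  13 |   0 | abbaaaababbabaabbaaabaaaa
  14 |  14 | abbaaabaaaa
  15 |   8 | abbabaabbaaabaaaa
  16 |  20 | baaaa
  17 |   2 | baaaababbabaabbaaabaaaa
  18 |  16 | baaabaaaa
  19 |  12 | baabbaaabaaaa
  20 |  10 | babaabbaaabaaaa
  21 |   7 | babbabaabbaaabaaaa
  22 |   1 | bbaaaababbabaabbaaabaaaa
  23 |  15 | bbaaabaaaa
  24 |   9 | bbabaabbaaabaaaa

SA = [24, 23, 22, 21, 3, 17, 4, 18, 5, 13, 19, 11, 6, 0, 14, 8, 20, 2, 16, 12, 10, 7, 1, 15, 9]
[i] adj suffixes → lcp
  [1] 24/23 → 1 ('a')
  [2] 23/22 → 2 ('aa')
  [3] 22/21 → 3 ('aaa')
  [4] 21/3 → 4 ('aaaa')
  [5] 3/17 → 3 ('aaa')
  [6] 17/4 → 5 ('aaaba')
  [7] 4/18 → 2 ('aa')
  [8] 18/5 → 4 ('aaba')
  [9] 5/13 → 3 ('aab')
  [10] 13/19 → 1 ('a')
  [11] 19/11 → 4 ('abaa')
  [12] 11/6 → 3 ('aba')
  [13] 6/0 → 2 ('ab')
  [14] 0/14 → 6 ('abbaaa')
  [15] 14/8 → 4 ('abba')
  [16] 8/20 → 0 ('')
  [17] 20/2 → 5 ('baaaa')
  [18] 2/16 → 4 ('baaa')
  [19] 16/12 → 3 ('baa')
  [20] 12/10 → 2 ('ba')
  [21] 10/7 → 3 ('bab')
  [22] 7/1 → 1 ('b')
  [23] 1/15 → 5 ('bbaaa')
  [24] 15/9 → 3 ('bba')

n(n+1)/2 = 25·26/2 = 325
Σ LCP = 0 + 1 + 2 + 3 + 4 + 3 + 5 + 2 + 4 + 3 + 1 + 4 + 3 + 2 + 6 + 4 + 0 + 5 + 4 + 3 + 2 + 3 + 1 + 5 + 3 = 73
distinct = 325 − 73 = 252

252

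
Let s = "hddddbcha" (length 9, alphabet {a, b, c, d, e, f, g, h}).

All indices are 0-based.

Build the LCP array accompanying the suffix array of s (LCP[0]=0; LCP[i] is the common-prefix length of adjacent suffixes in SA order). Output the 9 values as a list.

[0, 0, 0, 0, 1, 2, 3, 0, 1]

sorted suffixes:
  #0 SA[0]=8  'a'
  #1 SA[1]=5  'bcha'
  #2 SA[2]=6  'cha'
  #3 SA[3]=4  'dbcha'
  #4 SA[4]=3  'ddbcha'
  #5 SA[5]=2  'dddbcha'
  #6 SA[6]=1  'ddddbcha'
  #7 SA[7]=7  'ha'
  #8 SA[8]=0  'hddddbcha'

SA = [8, 5, 6, 4, 3, 2, 1, 7, 0]
i: (SA[i-1],SA[i]) lcp shared
  1: (8,5) 0 ''
  2: (5,6) 0 ''
  3: (6,4) 0 ''
  4: (4,3) 1 'd'
  5: (3,2) 2 'dd'
  6: (2,1) 3 'ddd'
  7: (1,7) 0 ''
  8: (7,0) 1 'h'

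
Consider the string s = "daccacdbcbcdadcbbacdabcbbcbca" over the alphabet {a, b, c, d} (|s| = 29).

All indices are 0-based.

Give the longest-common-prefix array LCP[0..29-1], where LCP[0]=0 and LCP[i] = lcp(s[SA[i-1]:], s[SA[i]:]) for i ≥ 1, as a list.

[0, 1, 1, 2, 3, 1, 0, 1, 2, 1, 2, 3, 4, 2, 0, 2, 1, 3, 2, 3, 1, 1, 3, 2, 0, 2, 2, 1, 1]

rank→(start, suffix):
  0 → (28, 'a')
  1 → (20, 'abcbbcbca')
  2 → (1, 'accacdbcbcdadcbbacdabcbbcbca')
  3 → (17, 'acdabcbbcbca')
  4 → (4, 'acdbcbcdadcbbacdabcbbcbca')
  5 → (12, 'adcbbacdabcbbcbca')
  6 → (16, 'bacdabcbbcbca')
  7 → (15, 'bbacdabcbbcbca')
  8 → (23, 'bbcbca')
  9 → (26, 'bca')
  10 → (21, 'bcbbcbca')
  11 → (24, 'bcbca')
  12 → (7, 'bcbcdadcbbacdabcbbcbca')
  13 → (9, 'bcdadcbbacdabcbbcbca')
  14 → (27, 'ca')
  15 → (3, 'cacdbcbcdadcbbacdabcbbcbca')
  16 → (14, 'cbbacdabcbbcbca')
  17 → (22, 'cbbcbca')
  18 → (25, 'cbca')
  19 → (8, 'cbcdadcbbacdabcbbcbca')
  20 → (2, 'ccacdbcbcdadcbbacdabcbbcbca')
  21 → (18, 'cdabcbbcbca')
  22 → (10, 'cdadcbbacdabcbbcbca')
  23 → (5, 'cdbcbcdadcbbacdabcbbcbca')
  24 → (19, 'dabcbbcbca')
  25 → (0, 'daccacdbcbcdadcbbacdabcbbcbca')
  26 → (11, 'dadcbbacdabcbbcbca')
  27 → (6, 'dbcbcdadcbbacdabcbbcbca')
  28 → (13, 'dcbbacdabcbbcbca')

SA = [28, 20, 1, 17, 4, 12, 16, 15, 23, 26, 21, 24, 7, 9, 27, 3, 14, 22, 25, 8, 2, 18, 10, 5, 19, 0, 11, 6, 13]
rank  pair      lcp
   1  s[28:],s[20:]  1  'a'
   2  s[20:],s[1:]  1  'a'
   3  s[1:],s[17:]  2  'ac'
   4  s[17:],s[4:]  3  'acd'
   5  s[4:],s[12:]  1  'a'
   6  s[12:],s[16:]  0  ''
   7  s[16:],s[15:]  1  'b'
   8  s[15:],s[23:]  2  'bb'
   9  s[23:],s[26:]  1  'b'
  10  s[26:],s[21:]  2  'bc'
  11  s[21:],s[24:]  3  'bcb'
  12  s[24:],s[7:]  4  'bcbc'
  13  s[7:],s[9:]  2  'bc'
  14  s[9:],s[27:]  0  ''
  15  s[27:],s[3:]  2  'ca'
  16  s[3:],s[14:]  1  'c'
  17  s[14:],s[22:]  3  'cbb'
  18  s[22:],s[25:]  2  'cb'
  19  s[25:],s[8:]  3  'cbc'
  20  s[8:],s[2:]  1  'c'
  21  s[2:],s[18:]  1  'c'
  22  s[18:],s[10:]  3  'cda'
  23  s[10:],s[5:]  2  'cd'
  24  s[5:],s[19:]  0  ''
  25  s[19:],s[0:]  2  'da'
  26  s[0:],s[11:]  2  'da'
  27  s[11:],s[6:]  1  'd'
  28  s[6:],s[13:]  1  'd'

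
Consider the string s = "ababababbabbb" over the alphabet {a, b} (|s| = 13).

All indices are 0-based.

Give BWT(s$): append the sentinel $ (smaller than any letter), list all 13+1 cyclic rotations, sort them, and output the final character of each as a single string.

b$bbbbbaaabbaa

rank  rotation        last
    0  $ababababbabbb  b
    1  ababababbabbb$  $
    2  abababbabbb$ab  b
    3  ababbabbb$abab  b
    4  abbabbb$ababab  b
    5  abbb$ababababb  b
    6  b$ababababbabb  b
    7  babababbabbb$a  a
    8  bababbabbb$aba  a
    9  babbabbb$ababa  a
   10  babbb$abababab  b
   11  bb$ababababbab  b
   12  bbabbb$abababa  a
   13  bbb$ababababba  a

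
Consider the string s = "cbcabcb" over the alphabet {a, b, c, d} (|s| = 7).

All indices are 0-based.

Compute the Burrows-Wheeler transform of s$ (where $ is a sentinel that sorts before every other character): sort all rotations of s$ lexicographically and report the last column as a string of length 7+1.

rank  rotation  last
    0  $cbcabcb  b
    1  abcb$cbc  c
    2  b$cbcabc  c
    3  bcabcb$c  c
    4  bcb$cbca  a
    5  cabcb$cb  b
    6  cb$cbcab  b
    7  cbcabcb$  $

bcccabb$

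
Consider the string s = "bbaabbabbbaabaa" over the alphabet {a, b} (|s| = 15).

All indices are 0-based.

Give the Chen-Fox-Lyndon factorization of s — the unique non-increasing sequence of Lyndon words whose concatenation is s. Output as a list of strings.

["b", "b", "aabbabbb", "aab", "a", "a"]

emit factor 1: 'b' (i=0, period=1)
emit factor 2: 'b' (i=1, period=1)
emit factor 3: 'aabbabbb' (i=2, period=8)
emit factor 4: 'aab' (i=10, period=3)
emit factor 5: 'a' (i=13, period=1)
emit factor 6: 'a' (i=14, period=1)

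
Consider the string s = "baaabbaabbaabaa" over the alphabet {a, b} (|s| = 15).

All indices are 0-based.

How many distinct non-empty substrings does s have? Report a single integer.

80

rank→(start, suffix):
  0 → (14, 'a')
  1 → (13, 'aa')
  2 → (1, 'aaabbaabbaabaa')
  3 → (10, 'aabaa')
  4 → (6, 'aabbaabaa')
  5 → (2, 'aabbaabbaabaa')
  6 → (11, 'abaa')
  7 → (7, 'abbaabaa')
  8 → (3, 'abbaabbaabaa')
  9 → (12, 'baa')
  10 → (0, 'baaabbaabbaabaa')
  11 → (9, 'baabaa')
  12 → (5, 'baabbaabaa')
  13 → (8, 'bbaabaa')
  14 → (4, 'bbaabbaabaa')

SA = [14, 13, 1, 10, 6, 2, 11, 7, 3, 12, 0, 9, 5, 8, 4]
rank  pair      lcp
   1  s[14:],s[13:]  1  'a'
   2  s[13:],s[1:]  2  'aa'
   3  s[1:],s[10:]  2  'aa'
   4  s[10:],s[6:]  3  'aab'
   5  s[6:],s[2:]  7  'aabbaab'
   6  s[2:],s[11:]  1  'a'
   7  s[11:],s[7:]  2  'ab'
   8  s[7:],s[3:]  6  'abbaab'
   9  s[3:],s[12:]  0  ''
  10  s[12:],s[0:]  3  'baa'
  11  s[0:],s[9:]  3  'baa'
  12  s[9:],s[5:]  4  'baab'
  13  s[5:],s[8:]  1  'b'
  14  s[8:],s[4:]  5  'bbaab'

n(n+1)/2 = 15·16/2 = 120
Σ LCP = 0 + 1 + 2 + 2 + 3 + 7 + 1 + 2 + 6 + 0 + 3 + 3 + 4 + 1 + 5 = 40
distinct = 120 − 40 = 80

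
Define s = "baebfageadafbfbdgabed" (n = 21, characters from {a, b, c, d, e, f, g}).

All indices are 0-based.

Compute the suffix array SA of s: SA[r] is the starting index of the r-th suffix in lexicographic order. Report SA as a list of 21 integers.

rank | idx | suffix
   0 |  17 | abed
   1 |   8 | adafbfbdgabed
   2 |   1 | aebfageadafbfbdgabed
   3 |  10 | afbfbdgabed
   4 |   5 | ageadafbfbdgabed
   5 |   0 | baebfageadafbfbdgabed
   6 |  14 | bdgabed
   7 |  18 | bed
   8 |   3 | bfageadafbfbdgabed
   9 |  12 | bfbdgabed
  10 |  20 | d
  11 |   9 | dafbfbdgabed
  12 |  15 | dgabed
  13 |   7 | eadafbfbdgabed
  14 |   2 | ebfageadafbfbdgabed
  15 |  19 | ed
  16 |   4 | fageadafbfbdgabed
  17 |  13 | fbdgabed
  18 |  11 | fbfbdgabed
  19 |  16 | gabed
  20 |   6 | geadafbfbdgabed

[17, 8, 1, 10, 5, 0, 14, 18, 3, 12, 20, 9, 15, 7, 2, 19, 4, 13, 11, 16, 6]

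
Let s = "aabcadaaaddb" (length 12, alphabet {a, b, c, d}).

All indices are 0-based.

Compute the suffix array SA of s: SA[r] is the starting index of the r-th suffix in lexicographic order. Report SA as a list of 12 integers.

[6, 0, 7, 1, 4, 8, 11, 2, 3, 5, 10, 9]

rank→(start, suffix):
  0 → (6, 'aaaddb')
  1 → (0, 'aabcadaaaddb')
  2 → (7, 'aaddb')
  3 → (1, 'abcadaaaddb')
  4 → (4, 'adaaaddb')
  5 → (8, 'addb')
  6 → (11, 'b')
  7 → (2, 'bcadaaaddb')
  8 → (3, 'cadaaaddb')
  9 → (5, 'daaaddb')
  10 → (10, 'db')
  11 → (9, 'ddb')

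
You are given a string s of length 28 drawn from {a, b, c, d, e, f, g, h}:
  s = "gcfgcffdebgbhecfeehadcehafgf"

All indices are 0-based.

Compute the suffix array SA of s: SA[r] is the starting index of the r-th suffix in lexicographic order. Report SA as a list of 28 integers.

rank | idx | suffix
   0 |  19 | adcehafgf
   1 |  24 | afgf
   2 |   9 | bgbhecfeehadcehafgf
   3 |  11 | bhecfeehadcehafgf
   4 |  21 | cehafgf
   5 |  14 | cfeehadcehafgf
   6 |   4 | cffdebgbhecfeehadcehafgf
   7 |   1 | cfgcffdebgbhecfeehadcehafgf
   8 |  20 | dcehafgf
   9 |   7 | debgbhecfeehadcehafgf
  10 |   8 | ebgbhecfeehadcehafgf
  11 |  13 | ecfeehadcehafgf
  12 |  16 | eehadcehafgf
  13 |  17 | ehadcehafgf
  14 |  22 | ehafgf
  15 |  27 | f
  16 |   6 | fdebgbhecfeehadcehafgf
  17 |  15 | feehadcehafgf
  18 |   5 | ffdebgbhecfeehadcehafgf
  19 |   2 | fgcffdebgbhecfeehadcehafgf
  20 |  25 | fgf
  21 |  10 | gbhecfeehadcehafgf
  22 |   3 | gcffdebgbhecfeehadcehafgf
  23 |   0 | gcfgcffdebgbhecfeehadcehafgf
  24 |  26 | gf
  25 |  18 | hadcehafgf
  26 |  23 | hafgf
  27 |  12 | hecfeehadcehafgf

[19, 24, 9, 11, 21, 14, 4, 1, 20, 7, 8, 13, 16, 17, 22, 27, 6, 15, 5, 2, 25, 10, 3, 0, 26, 18, 23, 12]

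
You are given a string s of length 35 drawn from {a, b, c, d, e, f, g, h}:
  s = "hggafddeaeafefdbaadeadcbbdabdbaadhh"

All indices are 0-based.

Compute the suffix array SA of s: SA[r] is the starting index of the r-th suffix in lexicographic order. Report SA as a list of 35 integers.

[16, 30, 26, 20, 17, 31, 8, 3, 10, 15, 29, 23, 24, 27, 22, 25, 14, 28, 21, 5, 18, 6, 32, 19, 7, 9, 12, 13, 4, 11, 2, 1, 34, 0, 33]

rank | idx | suffix
   0 |  16 | aadeadcbbdabdbaadhh
   1 |  30 | aadhh
   2 |  26 | abdbaadhh
   3 |  20 | adcbbdabdbaadhh
   4 |  17 | adeadcbbdabdbaadhh
   5 |  31 | adhh
   6 |   8 | aeafefdbaadeadcbbdabdbaadhh
   7 |   3 | afddeaeafefdbaadeadcbbdabdbaadhh
   8 |  10 | afefdbaadeadcbbdabdbaadhh
   9 |  15 | baadeadcbbdabdbaadhh
  10 |  29 | baadhh
  11 |  23 | bbdabdbaadhh
  12 |  24 | bdabdbaadhh
  13 |  27 | bdbaadhh
  14 |  22 | cbbdabdbaadhh
  15 |  25 | dabdbaadhh
  16 |  14 | dbaadeadcbbdabdbaadhh
  17 |  28 | dbaadhh
  18 |  21 | dcbbdabdbaadhh
  19 |   5 | ddeaeafefdbaadeadcbbdabdbaadhh
  20 |  18 | deadcbbdabdbaadhh
  21 |   6 | deaeafefdbaadeadcbbdabdbaadhh
  22 |  32 | dhh
  23 |  19 | eadcbbdabdbaadhh
  24 |   7 | eaeafefdbaadeadcbbdabdbaadhh
  25 |   9 | eafefdbaadeadcbbdabdbaadhh
  26 |  12 | efdbaadeadcbbdabdbaadhh
  27 |  13 | fdbaadeadcbbdabdbaadhh
  28 |   4 | fddeaeafefdbaadeadcbbdabdbaadhh
  29 |  11 | fefdbaadeadcbbdabdbaadhh
  30 |   2 | gafddeaeafefdbaadeadcbbdabdbaadhh
  31 |   1 | ggafddeaeafefdbaadeadcbbdabdbaadhh
  32 |  34 | h
  33 |   0 | hggafddeaeafefdbaadeadcbbdabdbaadhh
  34 |  33 | hh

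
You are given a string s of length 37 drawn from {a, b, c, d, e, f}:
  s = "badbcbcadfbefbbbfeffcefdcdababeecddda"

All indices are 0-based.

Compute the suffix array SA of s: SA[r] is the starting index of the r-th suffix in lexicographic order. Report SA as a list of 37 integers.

[36, 26, 28, 1, 7, 27, 0, 13, 14, 5, 3, 29, 10, 15, 6, 4, 24, 32, 20, 35, 25, 2, 23, 34, 33, 8, 31, 30, 11, 21, 17, 12, 9, 19, 22, 16, 18]

rank | idx | suffix
   0 |  36 | a
   1 |  26 | ababeecddda
   2 |  28 | abeecddda
   3 |   1 | adbcbcadfbefbbbfeffcefdcdababeecddda
   4 |   7 | adfbefbbbfeffcefdcdababeecddda
   5 |  27 | babeecddda
   6 |   0 | badbcbcadfbefbbbfeffcefdcdababeecddda
   7 |  13 | bbbfeffcefdcdababeecddda
   8 |  14 | bbfeffcefdcdababeecddda
   9 |   5 | bcadfbefbbbfeffcefdcdababeecddda
  10 |   3 | bcbcadfbefbbbfeffcefdcdababeecddda
  11 |  29 | beecddda
  12 |  10 | befbbbfeffcefdcdababeecddda
  13 |  15 | bfeffcefdcdababeecddda
  14 |   6 | cadfbefbbbfeffcefdcdababeecddda
  15 |   4 | cbcadfbefbbbfeffcefdcdababeecddda
  16 |  24 | cdababeecddda
  17 |  32 | cddda
  18 |  20 | cefdcdababeecddda
  19 |  35 | da
  20 |  25 | dababeecddda
  21 |   2 | dbcbcadfbefbbbfeffcefdcdababeecddda
  22 |  23 | dcdababeecddda
  23 |  34 | dda
  24 |  33 | ddda
  25 |   8 | dfbefbbbfeffcefdcdababeecddda
  26 |  31 | ecddda
  27 |  30 | eecddda
  28 |  11 | efbbbfeffcefdcdababeecddda
  29 |  21 | efdcdababeecddda
  30 |  17 | effcefdcdababeecddda
  31 |  12 | fbbbfeffcefdcdababeecddda
  32 |   9 | fbefbbbfeffcefdcdababeecddda
  33 |  19 | fcefdcdababeecddda
  34 |  22 | fdcdababeecddda
  35 |  16 | feffcefdcdababeecddda
  36 |  18 | ffcefdcdababeecddda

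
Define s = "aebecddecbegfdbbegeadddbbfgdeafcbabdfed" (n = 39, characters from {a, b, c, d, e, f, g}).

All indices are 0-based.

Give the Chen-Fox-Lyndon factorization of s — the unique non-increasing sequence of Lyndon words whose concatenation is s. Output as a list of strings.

["aebecddecbegfdbbege", "adddbbfgdeafcb", "abdfed"]

emit factor 1: 'aebecddecbegfdbbege' (i=0, period=19)
emit factor 2: 'adddbbfgdeafcb' (i=19, period=14)
emit factor 3: 'abdfed' (i=33, period=6)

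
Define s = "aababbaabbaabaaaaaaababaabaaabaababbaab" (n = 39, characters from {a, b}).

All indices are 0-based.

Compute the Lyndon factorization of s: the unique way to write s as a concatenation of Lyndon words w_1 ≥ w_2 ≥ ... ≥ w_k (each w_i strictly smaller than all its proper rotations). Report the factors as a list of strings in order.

emit factor 1: 'aababbaabb' (i=0, period=10)
emit factor 2: 'aab' (i=10, period=3)
emit factor 3: 'aaaaaaababaabaaabaababbaab' (i=13, period=26)

["aababbaabb", "aab", "aaaaaaababaabaaabaababbaab"]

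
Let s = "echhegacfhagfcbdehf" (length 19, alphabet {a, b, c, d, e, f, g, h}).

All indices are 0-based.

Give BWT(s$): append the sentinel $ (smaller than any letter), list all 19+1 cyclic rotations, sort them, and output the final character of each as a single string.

fghcfaeb$hdhgceafhec

rank  rotation              last
    0  $echhegacfhagfcbdehf  f
    1  acfhagfcbdehf$echheg  g
    2  agfcbdehf$echhegacfh  h
    3  bdehf$echhegacfhagfc  c
    4  cbdehf$echhegacfhagf  f
    5  cfhagfcbdehf$echhega  a
    6  chhegacfhagfcbdehf$e  e
    7  dehf$echhegacfhagfcb  b
    8  echhegacfhagfcbdehf$  $
    9  egacfhagfcbdehf$echh  h
   10  ehf$echhegacfhagfcbd  d
   11  f$echhegacfhagfcbdeh  h
   12  fcbdehf$echhegacfhag  g
   13  fhagfcbdehf$echhegac  c
   14  gacfhagfcbdehf$echhe  e
   15  gfcbdehf$echhegacfha  a
   16  hagfcbdehf$echhegacf  f
   17  hegacfhagfcbdehf$ech  h
   18  hf$echhegacfhagfcbde  e
   19  hhegacfhagfcbdehf$ec  c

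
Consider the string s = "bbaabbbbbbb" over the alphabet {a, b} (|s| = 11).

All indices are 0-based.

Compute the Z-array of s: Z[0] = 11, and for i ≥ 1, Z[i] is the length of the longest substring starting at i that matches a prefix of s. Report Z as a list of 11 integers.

Z[0]=11
i=1: i≥r, start 0; Z[1]=1 extend→box=[1,2)
i=2: i≥r, start 0; Z[2]=0
i=3: i≥r, start 0; Z[3]=0
i=4: i≥r, start 0; Z[4]=2 extend→box=[4,6)
i=5: min(r-i=1, Z[1]=1)=1; Z[5]=2 extend→box=[5,7)
i=6: min(r-i=1, Z[1]=1)=1; Z[6]=2 extend→box=[6,8)
i=7: min(r-i=1, Z[1]=1)=1; Z[7]=2 extend→box=[7,9)
i=8: min(r-i=1, Z[1]=1)=1; Z[8]=2 extend→box=[8,10)
i=9: min(r-i=1, Z[1]=1)=1; Z[9]=2 extend→box=[9,11)
i=10: min(r-i=1, Z[1]=1)=1; Z[10]=1

[11, 1, 0, 0, 2, 2, 2, 2, 2, 2, 1]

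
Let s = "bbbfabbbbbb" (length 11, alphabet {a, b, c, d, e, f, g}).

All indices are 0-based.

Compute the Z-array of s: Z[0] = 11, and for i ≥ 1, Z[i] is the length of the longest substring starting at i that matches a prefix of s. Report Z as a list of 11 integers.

Z[0]=11
i=1: i≥r, start 0; Z[1]=2 grow→box=[1,3)
i=2: min(r-i=1, Z[1]=2)=1; Z[2]=1
i=3: i≥r, start 0; Z[3]=0
i=4: i≥r, start 0; Z[4]=0
i=5: i≥r, start 0; Z[5]=3 grow→box=[5,8)
i=6: min(r-i=2, Z[1]=2)=2; Z[6]=3 grow→box=[6,9)
i=7: min(r-i=2, Z[1]=2)=2; Z[7]=3 grow→box=[7,10)
i=8: min(r-i=2, Z[1]=2)=2; Z[8]=3 grow→box=[8,11)
i=9: min(r-i=2, Z[1]=2)=2; Z[9]=2
i=10: min(r-i=1, Z[2]=1)=1; Z[10]=1

[11, 2, 1, 0, 0, 3, 3, 3, 3, 2, 1]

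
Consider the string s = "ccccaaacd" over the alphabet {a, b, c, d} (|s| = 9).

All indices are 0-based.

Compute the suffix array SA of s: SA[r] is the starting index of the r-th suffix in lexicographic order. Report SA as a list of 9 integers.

sorted suffixes:
  #0 SA[0]=4  'aaacd'
  #1 SA[1]=5  'aacd'
  #2 SA[2]=6  'acd'
  #3 SA[3]=3  'caaacd'
  #4 SA[4]=2  'ccaaacd'
  #5 SA[5]=1  'cccaaacd'
  #6 SA[6]=0  'ccccaaacd'
  #7 SA[7]=7  'cd'
  #8 SA[8]=8  'd'

[4, 5, 6, 3, 2, 1, 0, 7, 8]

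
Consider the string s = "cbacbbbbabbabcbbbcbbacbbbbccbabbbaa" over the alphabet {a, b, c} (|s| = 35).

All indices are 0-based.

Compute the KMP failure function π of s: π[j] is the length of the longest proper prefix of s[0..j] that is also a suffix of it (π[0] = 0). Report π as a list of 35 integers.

π[0] = 0
j=1 s[j]='b': π[1]=0 (border '')
j=2 s[j]='a': π[2]=0 (border '')
j=3 s[j]='c': π[3]=1 (border 'c')
j=4 s[j]='b': π[4]=2 (border 'cb')
j=5 s[j]='b': k: 2→0; π[5]=0 (border '')
j=6 s[j]='b': π[6]=0 (border '')
j=7 s[j]='b': π[7]=0 (border '')
j=8 s[j]='a': π[8]=0 (border '')
j=9 s[j]='b': π[9]=0 (border '')
j=10 s[j]='b': π[10]=0 (border '')
j=11 s[j]='a': π[11]=0 (border '')
j=12 s[j]='b': π[12]=0 (border '')
j=13 s[j]='c': π[13]=1 (border 'c')
j=14 s[j]='b': π[14]=2 (border 'cb')
j=15 s[j]='b': k: 2→0; π[15]=0 (border '')
j=16 s[j]='b': π[16]=0 (border '')
j=17 s[j]='c': π[17]=1 (border 'c')
j=18 s[j]='b': π[18]=2 (border 'cb')
j=19 s[j]='b': k: 2→0; π[19]=0 (border '')
j=20 s[j]='a': π[20]=0 (border '')
j=21 s[j]='c': π[21]=1 (border 'c')
j=22 s[j]='b': π[22]=2 (border 'cb')
j=23 s[j]='b': k: 2→0; π[23]=0 (border '')
j=24 s[j]='b': π[24]=0 (border '')
j=25 s[j]='b': π[25]=0 (border '')
j=26 s[j]='c': π[26]=1 (border 'c')
j=27 s[j]='c': k: 1→0; π[27]=1 (border 'c')
j=28 s[j]='b': π[28]=2 (border 'cb')
j=29 s[j]='a': π[29]=3 (border 'cba')
j=30 s[j]='b': k: 3→0; π[30]=0 (border '')
j=31 s[j]='b': π[31]=0 (border '')
j=32 s[j]='b': π[32]=0 (border '')
j=33 s[j]='a': π[33]=0 (border '')
j=34 s[j]='a': π[34]=0 (border '')

[0, 0, 0, 1, 2, 0, 0, 0, 0, 0, 0, 0, 0, 1, 2, 0, 0, 1, 2, 0, 0, 1, 2, 0, 0, 0, 1, 1, 2, 3, 0, 0, 0, 0, 0]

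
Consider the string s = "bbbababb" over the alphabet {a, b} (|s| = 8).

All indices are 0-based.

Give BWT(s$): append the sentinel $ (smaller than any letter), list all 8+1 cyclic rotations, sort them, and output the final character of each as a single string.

rank  rotation   last
    0  $bbbababb  b
    1  ababb$bbb  b
    2  abb$bbbab  b
    3  b$bbbabab  b
    4  bababb$bb  b
    5  babb$bbba  a
    6  bb$bbbaba  a
    7  bbababb$b  b
    8  bbbababb$  $

bbbbbaab$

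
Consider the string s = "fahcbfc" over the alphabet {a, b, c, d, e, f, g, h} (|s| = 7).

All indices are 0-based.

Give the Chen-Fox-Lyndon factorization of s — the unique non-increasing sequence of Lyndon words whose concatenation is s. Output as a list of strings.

["f", "ahcbfc"]

emit factor 1: 'f' (i=0, period=1)
emit factor 2: 'ahcbfc' (i=1, period=6)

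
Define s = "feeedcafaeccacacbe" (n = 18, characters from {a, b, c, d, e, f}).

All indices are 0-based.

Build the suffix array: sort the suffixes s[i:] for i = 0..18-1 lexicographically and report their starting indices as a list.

rank→(start, suffix):
  0 → (12, 'acacbe')
  1 → (14, 'acbe')
  2 → (8, 'aeccacacbe')
  3 → (6, 'afaeccacacbe')
  4 → (16, 'be')
  5 → (11, 'cacacbe')
  6 → (13, 'cacbe')
  7 → (5, 'cafaeccacacbe')
  8 → (15, 'cbe')
  9 → (10, 'ccacacbe')
  10 → (4, 'dcafaeccacacbe')
  11 → (17, 'e')
  12 → (9, 'eccacacbe')
  13 → (3, 'edcafaeccacacbe')
  14 → (2, 'eedcafaeccacacbe')
  15 → (1, 'eeedcafaeccacacbe')
  16 → (7, 'faeccacacbe')
  17 → (0, 'feeedcafaeccacacbe')

[12, 14, 8, 6, 16, 11, 13, 5, 15, 10, 4, 17, 9, 3, 2, 1, 7, 0]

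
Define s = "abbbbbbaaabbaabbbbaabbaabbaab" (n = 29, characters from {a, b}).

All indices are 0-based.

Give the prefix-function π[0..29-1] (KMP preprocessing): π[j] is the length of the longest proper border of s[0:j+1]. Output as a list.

π[0] = 0
j=1 s[j]='b': π[1]=0 (border '')
j=2 s[j]='b': π[2]=0 (border '')
j=3 s[j]='b': π[3]=0 (border '')
j=4 s[j]='b': π[4]=0 (border '')
j=5 s[j]='b': π[5]=0 (border '')
j=6 s[j]='b': π[6]=0 (border '')
j=7 s[j]='a': π[7]=1 (border 'a')
j=8 s[j]='a': k: 1→0; π[8]=1 (border 'a')
j=9 s[j]='a': k: 1→0; π[9]=1 (border 'a')
j=10 s[j]='b': π[10]=2 (border 'ab')
j=11 s[j]='b': π[11]=3 (border 'abb')
j=12 s[j]='a': k: 3→0; π[12]=1 (border 'a')
j=13 s[j]='a': k: 1→0; π[13]=1 (border 'a')
j=14 s[j]='b': π[14]=2 (border 'ab')
j=15 s[j]='b': π[15]=3 (border 'abb')
j=16 s[j]='b': π[16]=4 (border 'abbb')
j=17 s[j]='b': π[17]=5 (border 'abbbb')
j=18 s[j]='a': k: 5→0; π[18]=1 (border 'a')
j=19 s[j]='a': k: 1→0; π[19]=1 (border 'a')
j=20 s[j]='b': π[20]=2 (border 'ab')
j=21 s[j]='b': π[21]=3 (border 'abb')
j=22 s[j]='a': k: 3→0; π[22]=1 (border 'a')
j=23 s[j]='a': k: 1→0; π[23]=1 (border 'a')
j=24 s[j]='b': π[24]=2 (border 'ab')
j=25 s[j]='b': π[25]=3 (border 'abb')
j=26 s[j]='a': k: 3→0; π[26]=1 (border 'a')
j=27 s[j]='a': k: 1→0; π[27]=1 (border 'a')
j=28 s[j]='b': π[28]=2 (border 'ab')

[0, 0, 0, 0, 0, 0, 0, 1, 1, 1, 2, 3, 1, 1, 2, 3, 4, 5, 1, 1, 2, 3, 1, 1, 2, 3, 1, 1, 2]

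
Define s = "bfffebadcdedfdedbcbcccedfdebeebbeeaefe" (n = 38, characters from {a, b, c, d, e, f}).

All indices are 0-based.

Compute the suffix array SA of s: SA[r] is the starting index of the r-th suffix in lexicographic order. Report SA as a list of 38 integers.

[6, 34, 5, 30, 16, 18, 31, 27, 0, 17, 19, 20, 8, 21, 15, 7, 25, 13, 9, 23, 11, 37, 33, 4, 29, 26, 14, 22, 10, 32, 28, 35, 24, 12, 36, 3, 2, 1]

sorted suffixes:
  #0 SA[0]=6  'adcdedfdedbcbcccedfdebeebbeeaefe'
  #1 SA[1]=34  'aefe'
  #2 SA[2]=5  'badcdedfdedbcbcccedfdebeebbeeaefe'
  #3 SA[3]=30  'bbeeaefe'
  #4 SA[4]=16  'bcbcccedfdebeebbeeaefe'
  #5 SA[5]=18  'bcccedfdebeebbeeaefe'
  #6 SA[6]=31  'beeaefe'
  #7 SA[7]=27  'beebbeeaefe'
  #8 SA[8]=0  'bfffebadcdedfdedbcbcccedfdebeebbeeaefe'
  #9 SA[9]=17  'cbcccedfdebeebbeeaefe'
  #10 SA[10]=19  'cccedfdebeebbeeaefe'
  #11 SA[11]=20  'ccedfdebeebbeeaefe'
  #12 SA[12]=8  'cdedfdedbcbcccedfdebeebbeeaefe'
  #13 SA[13]=21  'cedfdebeebbeeaefe'
  #14 SA[14]=15  'dbcbcccedfdebeebbeeaefe'
  #15 SA[15]=7  'dcdedfdedbcbcccedfdebeebbeeaefe'
  #16 SA[16]=25  'debeebbeeaefe'
  #17 SA[17]=13  'dedbcbcccedfdebeebbeeaefe'
  #18 SA[18]=9  'dedfdedbcbcccedfdebeebbeeaefe'
  #19 SA[19]=23  'dfdebeebbeeaefe'
  #20 SA[20]=11  'dfdedbcbcccedfdebeebbeeaefe'
  #21 SA[21]=37  'e'
  #22 SA[22]=33  'eaefe'
  #23 SA[23]=4  'ebadcdedfdedbcbcccedfdebeebbeeaefe'
  #24 SA[24]=29  'ebbeeaefe'
  #25 SA[25]=26  'ebeebbeeaefe'
  #26 SA[26]=14  'edbcbcccedfdebeebbeeaefe'
  #27 SA[27]=22  'edfdebeebbeeaefe'
  #28 SA[28]=10  'edfdedbcbcccedfdebeebbeeaefe'
  #29 SA[29]=32  'eeaefe'
  #30 SA[30]=28  'eebbeeaefe'
  #31 SA[31]=35  'efe'
  #32 SA[32]=24  'fdebeebbeeaefe'
  #33 SA[33]=12  'fdedbcbcccedfdebeebbeeaefe'
  #34 SA[34]=36  'fe'
  #35 SA[35]=3  'febadcdedfdedbcbcccedfdebeebbeeaefe'
  #36 SA[36]=2  'ffebadcdedfdedbcbcccedfdebeebbeeaefe'
  #37 SA[37]=1  'fffebadcdedfdedbcbcccedfdebeebbeeaefe'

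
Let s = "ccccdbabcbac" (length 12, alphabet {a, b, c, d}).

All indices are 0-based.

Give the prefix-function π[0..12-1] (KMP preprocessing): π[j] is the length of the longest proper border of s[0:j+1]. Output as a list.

[0, 1, 2, 3, 0, 0, 0, 0, 1, 0, 0, 1]

π[0] = 0
j=1 s[j]='c': π[1]=1 (border 'c')
j=2 s[j]='c': π[2]=2 (border 'cc')
j=3 s[j]='c': π[3]=3 (border 'ccc')
j=4 s[j]='d': k: 3→2→1→0; π[4]=0 (border '')
j=5 s[j]='b': π[5]=0 (border '')
j=6 s[j]='a': π[6]=0 (border '')
j=7 s[j]='b': π[7]=0 (border '')
j=8 s[j]='c': π[8]=1 (border 'c')
j=9 s[j]='b': k: 1→0; π[9]=0 (border '')
j=10 s[j]='a': π[10]=0 (border '')
j=11 s[j]='c': π[11]=1 (border 'c')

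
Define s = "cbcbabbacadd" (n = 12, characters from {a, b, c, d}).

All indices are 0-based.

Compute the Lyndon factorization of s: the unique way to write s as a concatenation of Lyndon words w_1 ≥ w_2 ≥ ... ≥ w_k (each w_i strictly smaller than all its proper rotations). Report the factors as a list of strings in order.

emit factor 1: 'c' (i=0, period=1)
emit factor 2: 'bc' (i=1, period=2)
emit factor 3: 'b' (i=3, period=1)
emit factor 4: 'abbacadd' (i=4, period=8)

["c", "bc", "b", "abbacadd"]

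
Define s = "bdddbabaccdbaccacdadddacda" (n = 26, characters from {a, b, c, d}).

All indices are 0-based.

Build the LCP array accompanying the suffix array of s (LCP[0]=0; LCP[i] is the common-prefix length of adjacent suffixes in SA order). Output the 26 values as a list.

[0, 1, 1, 3, 2, 4, 1, 0, 2, 4, 1, 0, 1, 2, 1, 3, 2, 0, 2, 2, 1, 3, 1, 2, 2, 3]

rank | idx | suffix
   0 |  25 | a
   1 |   5 | abaccdbaccacdadddacda
   2 |  12 | accacdadddacda
   3 |   7 | accdbaccacdadddacda
   4 |  22 | acda
   5 |  15 | acdadddacda
   6 |  18 | adddacda
   7 |   4 | babaccdbaccacdadddacda
   8 |  11 | baccacdadddacda
   9 |   6 | baccdbaccacdadddacda
  10 |   0 | bdddbabaccdbaccacdadddacda
  11 |  14 | cacdadddacda
  12 |  13 | ccacdadddacda
  13 |   8 | ccdbaccacdadddacda
  14 |  23 | cda
  15 |  16 | cdadddacda
  16 |   9 | cdbaccacdadddacda
  17 |  24 | da
  18 |  21 | dacda
  19 |  17 | dadddacda
  20 |   3 | dbabaccdbaccacdadddacda
  21 |  10 | dbaccacdadddacda
  22 |  20 | ddacda
  23 |   2 | ddbabaccdbaccacdadddacda
  24 |  19 | dddacda
  25 |   1 | dddbabaccdbaccacdadddacda

SA = [25, 5, 12, 7, 22, 15, 18, 4, 11, 6, 0, 14, 13, 8, 23, 16, 9, 24, 21, 17, 3, 10, 20, 2, 19, 1]
[i] adj suffixes → lcp
  [1] 25/5 → 1 ('a')
  [2] 5/12 → 1 ('a')
  [3] 12/7 → 3 ('acc')
  [4] 7/22 → 2 ('ac')
  [5] 22/15 → 4 ('acda')
  [6] 15/18 → 1 ('a')
  [7] 18/4 → 0 ('')
  [8] 4/11 → 2 ('ba')
  [9] 11/6 → 4 ('bacc')
  [10] 6/0 → 1 ('b')
  [11] 0/14 → 0 ('')
  [12] 14/13 → 1 ('c')
  [13] 13/8 → 2 ('cc')
  [14] 8/23 → 1 ('c')
  [15] 23/16 → 3 ('cda')
  [16] 16/9 → 2 ('cd')
  [17] 9/24 → 0 ('')
  [18] 24/21 → 2 ('da')
  [19] 21/17 → 2 ('da')
  [20] 17/3 → 1 ('d')
  [21] 3/10 → 3 ('dba')
  [22] 10/20 → 1 ('d')
  [23] 20/2 → 2 ('dd')
  [24] 2/19 → 2 ('dd')
  [25] 19/1 → 3 ('ddd')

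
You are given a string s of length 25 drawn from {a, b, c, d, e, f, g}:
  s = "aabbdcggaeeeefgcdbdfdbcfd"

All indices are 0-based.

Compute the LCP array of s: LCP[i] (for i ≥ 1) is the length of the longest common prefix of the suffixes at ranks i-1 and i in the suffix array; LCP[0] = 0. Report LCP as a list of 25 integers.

[0, 1, 1, 0, 1, 1, 2, 0, 1, 1, 0, 1, 2, 1, 1, 0, 3, 2, 1, 0, 2, 1, 0, 1, 1]

sorted suffixes:
  #0 SA[0]=0  'aabbdcggaeeeefgcdbdfdbcfd'
  #1 SA[1]=1  'abbdcggaeeeefgcdbdfdbcfd'
  #2 SA[2]=8  'aeeeefgcdbdfdbcfd'
  #3 SA[3]=2  'bbdcggaeeeefgcdbdfdbcfd'
  #4 SA[4]=21  'bcfd'
  #5 SA[5]=3  'bdcggaeeeefgcdbdfdbcfd'
  #6 SA[6]=17  'bdfdbcfd'
  #7 SA[7]=15  'cdbdfdbcfd'
  #8 SA[8]=22  'cfd'
  #9 SA[9]=5  'cggaeeeefgcdbdfdbcfd'
  #10 SA[10]=24  'd'
  #11 SA[11]=20  'dbcfd'
  #12 SA[12]=16  'dbdfdbcfd'
  #13 SA[13]=4  'dcggaeeeefgcdbdfdbcfd'
  #14 SA[14]=18  'dfdbcfd'
  #15 SA[15]=9  'eeeefgcdbdfdbcfd'
  #16 SA[16]=10  'eeefgcdbdfdbcfd'
  #17 SA[17]=11  'eefgcdbdfdbcfd'
  #18 SA[18]=12  'efgcdbdfdbcfd'
  #19 SA[19]=23  'fd'
  #20 SA[20]=19  'fdbcfd'
  #21 SA[21]=13  'fgcdbdfdbcfd'
  #22 SA[22]=7  'gaeeeefgcdbdfdbcfd'
  #23 SA[23]=14  'gcdbdfdbcfd'
  #24 SA[24]=6  'ggaeeeefgcdbdfdbcfd'

SA = [0, 1, 8, 2, 21, 3, 17, 15, 22, 5, 24, 20, 16, 4, 18, 9, 10, 11, 12, 23, 19, 13, 7, 14, 6]
i: (SA[i-1],SA[i]) lcp shared
  1: (0,1) 1 'a'
  2: (1,8) 1 'a'
  3: (8,2) 0 ''
  4: (2,21) 1 'b'
  5: (21,3) 1 'b'
  6: (3,17) 2 'bd'
  7: (17,15) 0 ''
  8: (15,22) 1 'c'
  9: (22,5) 1 'c'
  10: (5,24) 0 ''
  11: (24,20) 1 'd'
  12: (20,16) 2 'db'
  13: (16,4) 1 'd'
  14: (4,18) 1 'd'
  15: (18,9) 0 ''
  16: (9,10) 3 'eee'
  17: (10,11) 2 'ee'
  18: (11,12) 1 'e'
  19: (12,23) 0 ''
  20: (23,19) 2 'fd'
  21: (19,13) 1 'f'
  22: (13,7) 0 ''
  23: (7,14) 1 'g'
  24: (14,6) 1 'g'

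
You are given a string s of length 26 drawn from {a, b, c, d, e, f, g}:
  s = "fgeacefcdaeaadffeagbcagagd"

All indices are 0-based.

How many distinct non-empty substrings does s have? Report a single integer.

328

rank | idx | suffix
   0 |  11 | aadffeagbcagagd
   1 |   3 | acefcdaeaadffeagbcagagd
   2 |  12 | adffeagbcagagd
   3 |   9 | aeaadffeagbcagagd
   4 |  21 | agagd
   5 |  17 | agbcagagd
   6 |  23 | agd
   7 |  19 | bcagagd
   8 |  20 | cagagd
   9 |   7 | cdaeaadffeagbcagagd
  10 |   4 | cefcdaeaadffeagbcagagd
  11 |  25 | d
  12 |   8 | daeaadffeagbcagagd
  13 |  13 | dffeagbcagagd
  14 |  10 | eaadffeagbcagagd
  15 |   2 | eacefcdaeaadffeagbcagagd
  16 |  16 | eagbcagagd
  17 |   5 | efcdaeaadffeagbcagagd
  18 |   6 | fcdaeaadffeagbcagagd
  19 |  15 | feagbcagagd
  20 |  14 | ffeagbcagagd
  21 |   0 | fgeacefcdaeaadffeagbcagagd
  22 |  22 | gagd
  23 |  18 | gbcagagd
  24 |  24 | gd
  25 |   1 | geacefcdaeaadffeagbcagagd

SA = [11, 3, 12, 9, 21, 17, 23, 19, 20, 7, 4, 25, 8, 13, 10, 2, 16, 5, 6, 15, 14, 0, 22, 18, 24, 1]
[i] adj suffixes → lcp
  [1] 11/3 → 1 ('a')
  [2] 3/12 → 1 ('a')
  [3] 12/9 → 1 ('a')
  [4] 9/21 → 1 ('a')
  [5] 21/17 → 2 ('ag')
  [6] 17/23 → 2 ('ag')
  [7] 23/19 → 0 ('')
  [8] 19/20 → 0 ('')
  [9] 20/7 → 1 ('c')
  [10] 7/4 → 1 ('c')
  [11] 4/25 → 0 ('')
  [12] 25/8 → 1 ('d')
  [13] 8/13 → 1 ('d')
  [14] 13/10 → 0 ('')
  [15] 10/2 → 2 ('ea')
  [16] 2/16 → 2 ('ea')
  [17] 16/5 → 1 ('e')
  [18] 5/6 → 0 ('')
  [19] 6/15 → 1 ('f')
  [20] 15/14 → 1 ('f')
  [21] 14/0 → 1 ('f')
  [22] 0/22 → 0 ('')
  [23] 22/18 → 1 ('g')
  [24] 18/24 → 1 ('g')
  [25] 24/1 → 1 ('g')

n(n+1)/2 = 26·27/2 = 351
Σ LCP = 0 + 1 + 1 + 1 + 1 + 2 + 2 + 0 + 0 + 1 + 1 + 0 + 1 + 1 + 0 + 2 + 2 + 1 + 0 + 1 + 1 + 1 + 0 + 1 + 1 + 1 = 23
distinct = 351 − 23 = 328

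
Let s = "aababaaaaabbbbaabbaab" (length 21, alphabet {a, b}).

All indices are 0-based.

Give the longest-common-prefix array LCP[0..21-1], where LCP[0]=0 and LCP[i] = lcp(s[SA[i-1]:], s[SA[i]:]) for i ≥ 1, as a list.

[0, 4, 3, 2, 3, 3, 4, 1, 2, 3, 2, 3, 0, 1, 3, 4, 2, 1, 5, 2, 3]

rank→(start, suffix):
  0 → (5, 'aaaaabbbbaabbaab')
  1 → (6, 'aaaabbbbaabbaab')
  2 → (7, 'aaabbbbaabbaab')
  3 → (18, 'aab')
  4 → (0, 'aababaaaaabbbbaabbaab')
  5 → (14, 'aabbaab')
  6 → (8, 'aabbbbaabbaab')
  7 → (19, 'ab')
  8 → (3, 'abaaaaabbbbaabbaab')
  9 → (1, 'ababaaaaabbbbaabbaab')
  10 → (15, 'abbaab')
  11 → (9, 'abbbbaabbaab')
  12 → (20, 'b')
  13 → (4, 'baaaaabbbbaabbaab')
  14 → (17, 'baab')
  15 → (13, 'baabbaab')
  16 → (2, 'babaaaaabbbbaabbaab')
  17 → (16, 'bbaab')
  18 → (12, 'bbaabbaab')
  19 → (11, 'bbbaabbaab')
  20 → (10, 'bbbbaabbaab')

SA = [5, 6, 7, 18, 0, 14, 8, 19, 3, 1, 15, 9, 20, 4, 17, 13, 2, 16, 12, 11, 10]
rank  pair      lcp
   1  s[5:],s[6:]  4  'aaaa'
   2  s[6:],s[7:]  3  'aaa'
   3  s[7:],s[18:]  2  'aa'
   4  s[18:],s[0:]  3  'aab'
   5  s[0:],s[14:]  3  'aab'
   6  s[14:],s[8:]  4  'aabb'
   7  s[8:],s[19:]  1  'a'
   8  s[19:],s[3:]  2  'ab'
   9  s[3:],s[1:]  3  'aba'
  10  s[1:],s[15:]  2  'ab'
  11  s[15:],s[9:]  3  'abb'
  12  s[9:],s[20:]  0  ''
  13  s[20:],s[4:]  1  'b'
  14  s[4:],s[17:]  3  'baa'
  15  s[17:],s[13:]  4  'baab'
  16  s[13:],s[2:]  2  'ba'
  17  s[2:],s[16:]  1  'b'
  18  s[16:],s[12:]  5  'bbaab'
  19  s[12:],s[11:]  2  'bb'
  20  s[11:],s[10:]  3  'bbb'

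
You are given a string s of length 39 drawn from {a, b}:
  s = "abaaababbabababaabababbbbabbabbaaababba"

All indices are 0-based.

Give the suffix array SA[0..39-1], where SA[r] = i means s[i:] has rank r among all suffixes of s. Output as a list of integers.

[38, 31, 2, 15, 32, 3, 0, 13, 11, 9, 16, 33, 4, 18, 35, 28, 6, 25, 20, 37, 30, 1, 14, 12, 10, 8, 17, 34, 27, 5, 24, 19, 36, 29, 7, 26, 23, 22, 21]

sorted suffixes:
  #0 SA[0]=38  'a'
  #1 SA[1]=31  'aaababba'
  #2 SA[2]=2  'aaababbabababaabababbbbabbabbaaababba'
  #3 SA[3]=15  'aabababbbbabbabbaaababba'
  #4 SA[4]=32  'aababba'
  #5 SA[5]=3  'aababbabababaabababbbbabbabbaaababba'
  #6 SA[6]=0  'abaaababbabababaabababbbbabbabbaaababba'
  #7 SA[7]=13  'abaabababbbbabbabbaaababba'
  #8 SA[8]=11  'ababaabababbbbabbabbaaababba'
  #9 SA[9]=9  'abababaabababbbbabbabbaaababba'
  #10 SA[10]=16  'abababbbbabbabbaaababba'
  #11 SA[11]=33  'ababba'
  #12 SA[12]=4  'ababbabababaabababbbbabbabbaaababba'
  #13 SA[13]=18  'ababbbbabbabbaaababba'
  #14 SA[14]=35  'abba'
  #15 SA[15]=28  'abbaaababba'
  #16 SA[16]=6  'abbabababaabababbbbabbabbaaababba'
  #17 SA[17]=25  'abbabbaaababba'
  #18 SA[18]=20  'abbbbabbabbaaababba'
  #19 SA[19]=37  'ba'
  #20 SA[20]=30  'baaababba'
  #21 SA[21]=1  'baaababbabababaabababbbbabbabbaaababba'
  #22 SA[22]=14  'baabababbbbabbabbaaababba'
  #23 SA[23]=12  'babaabababbbbabbabbaaababba'
  #24 SA[24]=10  'bababaabababbbbabbabbaaababba'
  #25 SA[25]=8  'babababaabababbbbabbabbaaababba'
  #26 SA[26]=17  'bababbbbabbabbaaababba'
  #27 SA[27]=34  'babba'
  #28 SA[28]=27  'babbaaababba'
  #29 SA[29]=5  'babbabababaabababbbbabbabbaaababba'
  #30 SA[30]=24  'babbabbaaababba'
  #31 SA[31]=19  'babbbbabbabbaaababba'
  #32 SA[32]=36  'bba'
  #33 SA[33]=29  'bbaaababba'
  #34 SA[34]=7  'bbabababaabababbbbabbabbaaababba'
  #35 SA[35]=26  'bbabbaaababba'
  #36 SA[36]=23  'bbabbabbaaababba'
  #37 SA[37]=22  'bbbabbabbaaababba'
  #38 SA[38]=21  'bbbbabbabbaaababba'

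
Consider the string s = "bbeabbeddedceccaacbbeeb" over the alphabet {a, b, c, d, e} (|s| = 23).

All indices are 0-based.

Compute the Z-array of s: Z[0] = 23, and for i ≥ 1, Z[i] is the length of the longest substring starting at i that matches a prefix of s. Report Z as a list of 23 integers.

[23, 1, 0, 0, 3, 1, 0, 0, 0, 0, 0, 0, 0, 0, 0, 0, 0, 0, 3, 1, 0, 0, 1]

Z[0]=23
i=1: outside box; Z[1]=1 extend→box=[1,2)
i=2: outside box; Z[2]=0
i=3: outside box; Z[3]=0
i=4: outside box; Z[4]=3 extend→box=[4,7)
i=5: min(r-i=2, Z[1]=1)=1; Z[5]=1
i=6: min(r-i=1, Z[2]=0)=0; Z[6]=0
i=7: outside box; Z[7]=0
i=8: outside box; Z[8]=0
i=9: outside box; Z[9]=0
i=10: outside box; Z[10]=0
i=11: outside box; Z[11]=0
i=12: outside box; Z[12]=0
i=13: outside box; Z[13]=0
i=14: outside box; Z[14]=0
i=15: outside box; Z[15]=0
i=16: outside box; Z[16]=0
i=17: outside box; Z[17]=0
i=18: outside box; Z[18]=3 extend→box=[18,21)
i=19: min(r-i=2, Z[1]=1)=1; Z[19]=1
i=20: min(r-i=1, Z[2]=0)=0; Z[20]=0
i=21: outside box; Z[21]=0
i=22: outside box; Z[22]=1 extend→box=[22,23)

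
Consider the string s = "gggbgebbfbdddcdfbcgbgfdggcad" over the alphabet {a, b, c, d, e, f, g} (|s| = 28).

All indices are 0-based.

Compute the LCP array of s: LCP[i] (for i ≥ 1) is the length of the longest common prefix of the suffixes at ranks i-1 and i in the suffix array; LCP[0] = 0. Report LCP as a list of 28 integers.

[0, 0, 1, 1, 1, 1, 2, 0, 1, 1, 0, 1, 1, 2, 1, 1, 0, 0, 2, 1, 0, 3, 1, 1, 1, 1, 2, 2]

rank | idx | suffix
   0 |  26 | ad
   1 |   6 | bbfbdddcdfbcgbgfdggcad
   2 |  16 | bcgbgfdggcad
   3 |   9 | bdddcdfbcgbgfdggcad
   4 |   7 | bfbdddcdfbcgbgfdggcad
   5 |   3 | bgebbfbdddcdfbcgbgfdggcad
   6 |  19 | bgfdggcad
   7 |  25 | cad
   8 |  13 | cdfbcgbgfdggcad
   9 |  17 | cgbgfdggcad
  10 |  27 | d
  11 |  12 | dcdfbcgbgfdggcad
  12 |  11 | ddcdfbcgbgfdggcad
  13 |  10 | dddcdfbcgbgfdggcad
  14 |  14 | dfbcgbgfdggcad
  15 |  22 | dggcad
  16 |   5 | ebbfbdddcdfbcgbgfdggcad
  17 |  15 | fbcgbgfdggcad
  18 |   8 | fbdddcdfbcgbgfdggcad
  19 |  21 | fdggcad
  20 |   2 | gbgebbfbdddcdfbcgbgfdggcad
  21 |  18 | gbgfdggcad
  22 |  24 | gcad
  23 |   4 | gebbfbdddcdfbcgbgfdggcad
  24 |  20 | gfdggcad
  25 |   1 | ggbgebbfbdddcdfbcgbgfdggcad
  26 |  23 | ggcad
  27 |   0 | gggbgebbfbdddcdfbcgbgfdggcad

SA = [26, 6, 16, 9, 7, 3, 19, 25, 13, 17, 27, 12, 11, 10, 14, 22, 5, 15, 8, 21, 2, 18, 24, 4, 20, 1, 23, 0]
[i] adj suffixes → lcp
  [1] 26/6 → 0 ('')
  [2] 6/16 → 1 ('b')
  [3] 16/9 → 1 ('b')
  [4] 9/7 → 1 ('b')
  [5] 7/3 → 1 ('b')
  [6] 3/19 → 2 ('bg')
  [7] 19/25 → 0 ('')
  [8] 25/13 → 1 ('c')
  [9] 13/17 → 1 ('c')
  [10] 17/27 → 0 ('')
  [11] 27/12 → 1 ('d')
  [12] 12/11 → 1 ('d')
  [13] 11/10 → 2 ('dd')
  [14] 10/14 → 1 ('d')
  [15] 14/22 → 1 ('d')
  [16] 22/5 → 0 ('')
  [17] 5/15 → 0 ('')
  [18] 15/8 → 2 ('fb')
  [19] 8/21 → 1 ('f')
  [20] 21/2 → 0 ('')
  [21] 2/18 → 3 ('gbg')
  [22] 18/24 → 1 ('g')
  [23] 24/4 → 1 ('g')
  [24] 4/20 → 1 ('g')
  [25] 20/1 → 1 ('g')
  [26] 1/23 → 2 ('gg')
  [27] 23/0 → 2 ('gg')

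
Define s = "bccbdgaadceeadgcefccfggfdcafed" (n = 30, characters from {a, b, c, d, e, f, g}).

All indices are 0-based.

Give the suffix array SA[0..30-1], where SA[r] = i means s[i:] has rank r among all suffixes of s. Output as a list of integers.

rank | idx | suffix
   0 |   6 | aadceeadgcefccfggfdcafed
   1 |   7 | adceeadgcefccfggfdcafed
   2 |  12 | adgcefccfggfdcafed
   3 |  26 | afed
   4 |   0 | bccbdgaadceeadgcefccfggfdcafed
   5 |   3 | bdgaadceeadgcefccfggfdcafed
   6 |  25 | cafed
   7 |   2 | cbdgaadceeadgcefccfggfdcafed
   8 |   1 | ccbdgaadceeadgcefccfggfdcafed
   9 |  18 | ccfggfdcafed
  10 |   9 | ceeadgcefccfggfdcafed
  11 |  15 | cefccfggfdcafed
  12 |  19 | cfggfdcafed
  13 |  29 | d
  14 |  24 | dcafed
  15 |   8 | dceeadgcefccfggfdcafed
  16 |   4 | dgaadceeadgcefccfggfdcafed
  17 |  13 | dgcefccfggfdcafed
  18 |  11 | eadgcefccfggfdcafed
  19 |  28 | ed
  20 |  10 | eeadgcefccfggfdcafed
  21 |  16 | efccfggfdcafed
  22 |  17 | fccfggfdcafed
  23 |  23 | fdcafed
  24 |  27 | fed
  25 |  20 | fggfdcafed
  26 |   5 | gaadceeadgcefccfggfdcafed
  27 |  14 | gcefccfggfdcafed
  28 |  22 | gfdcafed
  29 |  21 | ggfdcafed

[6, 7, 12, 26, 0, 3, 25, 2, 1, 18, 9, 15, 19, 29, 24, 8, 4, 13, 11, 28, 10, 16, 17, 23, 27, 20, 5, 14, 22, 21]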